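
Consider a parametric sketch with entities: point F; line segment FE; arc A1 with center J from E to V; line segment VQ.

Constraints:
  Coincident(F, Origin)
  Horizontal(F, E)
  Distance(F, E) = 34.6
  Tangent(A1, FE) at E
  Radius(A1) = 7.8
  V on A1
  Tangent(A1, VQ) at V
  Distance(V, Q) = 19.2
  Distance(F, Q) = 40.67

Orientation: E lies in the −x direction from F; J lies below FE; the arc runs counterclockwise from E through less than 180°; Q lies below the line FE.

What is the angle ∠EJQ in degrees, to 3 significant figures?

166°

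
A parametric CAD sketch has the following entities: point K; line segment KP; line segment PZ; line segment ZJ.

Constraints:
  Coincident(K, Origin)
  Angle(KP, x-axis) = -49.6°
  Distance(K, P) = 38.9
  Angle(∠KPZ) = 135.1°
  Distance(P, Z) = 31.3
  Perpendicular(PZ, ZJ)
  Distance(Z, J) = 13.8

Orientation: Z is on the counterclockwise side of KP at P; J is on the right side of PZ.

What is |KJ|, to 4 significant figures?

71.88

K is at the origin; KP runs at -49.6° with length 38.9, so P = 38.9·(cos -49.6°, sin -49.6°) = (25.21, -29.62). ∠KPZ = 135.1°, so PZ runs at -49.6° + (180° − 135.1°) = -4.700° from the x-axis; with |PZ| = 31.3, Z = P + 31.3·(cos -4.700°, sin -4.700°) = (56.41, -32.19). PZ is perpendicular to ZJ; with |ZJ| = 13.8 on the right of PZ, J = Z + 13.8·(-0.08194, -0.9966) = (55.28, -45.94). Then |KJ| = |J − K| = 71.88.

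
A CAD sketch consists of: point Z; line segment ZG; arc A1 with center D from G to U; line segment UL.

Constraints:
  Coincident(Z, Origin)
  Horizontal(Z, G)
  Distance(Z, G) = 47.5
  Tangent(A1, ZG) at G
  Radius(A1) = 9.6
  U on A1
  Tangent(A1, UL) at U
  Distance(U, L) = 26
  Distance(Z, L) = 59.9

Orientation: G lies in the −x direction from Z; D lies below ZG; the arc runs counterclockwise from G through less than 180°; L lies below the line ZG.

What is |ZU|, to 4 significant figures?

57.93

Checks: |DU| = 9.600 ✓; ∠(DU, UL) = 90.00° ✓; |UL| = 26.00 ✓; |ZL| = 59.90 ✓.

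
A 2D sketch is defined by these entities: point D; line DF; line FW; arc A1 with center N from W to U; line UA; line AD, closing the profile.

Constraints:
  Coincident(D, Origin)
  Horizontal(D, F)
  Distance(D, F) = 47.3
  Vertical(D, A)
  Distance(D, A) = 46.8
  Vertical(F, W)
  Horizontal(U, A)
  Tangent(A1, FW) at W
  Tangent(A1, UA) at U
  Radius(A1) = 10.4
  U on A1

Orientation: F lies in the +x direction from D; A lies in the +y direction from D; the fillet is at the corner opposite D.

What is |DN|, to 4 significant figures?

51.83

D and A share the same x with |DA| = 46.8 and A on the +y side, so A = (0.000, 46.80). The virtual corner opposite D is at (47.30, 46.80). A1 meets FW tangentially, so NW is at right angles to FW and tangency of A1 to UA means the radius NU is perpendicular to UA, with radius 10.4, so the center N sits 10.4 in from both sides at N = (36.90, 36.40). Then |DN| = |N − D| = 51.83.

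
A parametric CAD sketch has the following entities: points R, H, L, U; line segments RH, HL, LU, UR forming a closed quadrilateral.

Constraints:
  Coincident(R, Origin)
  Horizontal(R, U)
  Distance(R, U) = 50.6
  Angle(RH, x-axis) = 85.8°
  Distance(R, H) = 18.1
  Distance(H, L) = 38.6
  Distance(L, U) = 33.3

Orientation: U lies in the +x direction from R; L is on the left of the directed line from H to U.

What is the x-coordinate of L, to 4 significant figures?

37.78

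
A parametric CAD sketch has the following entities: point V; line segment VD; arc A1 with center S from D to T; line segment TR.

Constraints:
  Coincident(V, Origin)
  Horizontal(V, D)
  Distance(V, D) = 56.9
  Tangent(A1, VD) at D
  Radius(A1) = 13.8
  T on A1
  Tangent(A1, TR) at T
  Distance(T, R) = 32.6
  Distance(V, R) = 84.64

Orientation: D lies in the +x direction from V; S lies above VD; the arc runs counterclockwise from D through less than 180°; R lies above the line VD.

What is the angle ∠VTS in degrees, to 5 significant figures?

11.219°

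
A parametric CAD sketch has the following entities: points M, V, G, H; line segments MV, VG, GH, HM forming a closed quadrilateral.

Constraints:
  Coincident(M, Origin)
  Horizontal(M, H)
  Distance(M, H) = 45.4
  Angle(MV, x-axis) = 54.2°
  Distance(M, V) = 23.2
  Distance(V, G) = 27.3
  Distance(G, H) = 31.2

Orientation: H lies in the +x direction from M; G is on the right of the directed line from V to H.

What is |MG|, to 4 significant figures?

17.52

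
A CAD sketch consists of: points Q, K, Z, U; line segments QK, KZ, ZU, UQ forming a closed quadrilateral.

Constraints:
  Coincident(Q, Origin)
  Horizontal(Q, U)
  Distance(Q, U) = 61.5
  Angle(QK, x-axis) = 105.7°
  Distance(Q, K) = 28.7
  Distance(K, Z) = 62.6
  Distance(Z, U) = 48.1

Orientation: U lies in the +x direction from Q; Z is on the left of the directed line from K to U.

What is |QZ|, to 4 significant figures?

69.96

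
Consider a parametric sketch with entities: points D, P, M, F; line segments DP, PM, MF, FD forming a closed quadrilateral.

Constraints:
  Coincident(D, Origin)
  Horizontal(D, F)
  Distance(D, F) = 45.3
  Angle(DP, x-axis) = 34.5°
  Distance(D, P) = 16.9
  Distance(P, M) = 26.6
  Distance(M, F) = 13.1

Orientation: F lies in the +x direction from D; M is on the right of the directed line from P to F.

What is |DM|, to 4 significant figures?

35.23

D is at the origin; D and F share the same y with |DF| = 45.3 and F in +x, so F = (45.3, 0). DP runs at 34.5° with |DP| = 16.9, so P = (13.93, 9.572). M is determined by |PM| = 26.6 and |MF| = 13.1 together: it lies at the intersection of circle(P, 26.6) and circle(F, 13.1). With |PF| = 32.80, the foot of the radical line on PF is 24.57 from P and the perpendicular offset is √(26.6² − 24.57²) = 10.19. Taking the right-of-PF solution: M = (34.45, -7.346).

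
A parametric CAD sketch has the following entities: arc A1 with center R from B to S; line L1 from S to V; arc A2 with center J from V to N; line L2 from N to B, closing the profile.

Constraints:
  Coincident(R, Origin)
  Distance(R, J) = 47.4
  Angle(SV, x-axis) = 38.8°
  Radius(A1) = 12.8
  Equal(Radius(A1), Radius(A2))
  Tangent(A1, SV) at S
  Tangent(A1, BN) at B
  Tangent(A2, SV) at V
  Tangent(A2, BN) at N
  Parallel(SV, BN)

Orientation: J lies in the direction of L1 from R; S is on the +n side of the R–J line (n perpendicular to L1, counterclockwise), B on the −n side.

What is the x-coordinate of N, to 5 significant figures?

44.961

The slot axis is L1's direction at 38.8°, so u = (cos 38.8°, sin 38.8°) = (0.77934, 0.62660) and n = (−sin 38.8°, cos 38.8°) = (-0.62660, 0.77934). R is at the origin and J lies 47.4 along u from R, so J = 47.4·u = (36.941, 29.701). Tangency of A1 to both parallel lines with radius 12.8 puts S and B at R ± 12.8·n: S = (-8.0205, 9.9755), B = (8.0205, -9.9755). Equal radii place V and N the same way about J: V = J + 12.8·n = (28.920, 39.677), N = J − 12.8·n = (44.961, 19.725). So N.x = 44.961.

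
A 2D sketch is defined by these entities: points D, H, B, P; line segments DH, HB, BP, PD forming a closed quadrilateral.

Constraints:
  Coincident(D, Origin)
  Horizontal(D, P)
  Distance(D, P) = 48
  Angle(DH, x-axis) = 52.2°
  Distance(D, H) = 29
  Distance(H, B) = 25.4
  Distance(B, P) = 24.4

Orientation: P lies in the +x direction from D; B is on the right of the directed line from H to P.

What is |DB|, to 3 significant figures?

23.7

Checks: |HB| = 25.40 ✓; |BP| = 24.40 ✓.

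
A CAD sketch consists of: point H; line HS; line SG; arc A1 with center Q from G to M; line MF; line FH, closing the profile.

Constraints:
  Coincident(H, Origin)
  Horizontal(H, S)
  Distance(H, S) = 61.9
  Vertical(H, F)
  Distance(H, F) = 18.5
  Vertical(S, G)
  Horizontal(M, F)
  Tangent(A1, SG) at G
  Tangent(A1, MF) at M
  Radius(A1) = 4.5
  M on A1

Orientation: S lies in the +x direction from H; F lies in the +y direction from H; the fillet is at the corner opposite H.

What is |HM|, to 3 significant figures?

60.3

H is at the origin; HS is horizontal with |HS| = 61.9 and S on the +x side, so S = (61.9, 0.00). HF is vertical with |HF| = 18.5 and F on the +y side, so F = (0.00, 18.5). The virtual corner opposite H is at (61.9, 18.5). Tangency of A1 to SG means the radius QG is perpendicular to SG and since A1 is tangent to MF there, QM ⟂ MF, with radius 4.5, so the center Q sits 4.5 in from both sides at Q = (57.4, 14.0). That places the tangent points at G = (61.9, 14.0) on SG and M = (57.4, 18.5) on MF. Then |HM| = |M − H| = 60.3.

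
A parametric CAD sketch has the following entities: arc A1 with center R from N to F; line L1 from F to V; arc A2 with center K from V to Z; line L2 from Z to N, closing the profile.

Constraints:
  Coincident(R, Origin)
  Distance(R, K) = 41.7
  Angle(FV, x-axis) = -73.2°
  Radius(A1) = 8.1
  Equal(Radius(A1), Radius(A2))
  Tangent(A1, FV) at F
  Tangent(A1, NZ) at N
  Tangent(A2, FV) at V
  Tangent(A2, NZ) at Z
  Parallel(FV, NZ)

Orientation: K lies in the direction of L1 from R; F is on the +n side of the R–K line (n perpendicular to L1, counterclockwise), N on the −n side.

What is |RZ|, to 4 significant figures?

42.48

Tangency of A1 to both parallel lines with radius 8.1 puts F and N at R ± 8.1·n: F = (7.754, 2.341), N = (-7.754, -2.341). Equal radii place V and Z the same way about K: V = K + 8.1·n = (19.81, -37.58), Z = K − 8.1·n = (4.298, -42.26). Then |RZ| = |Z − R| = 42.48.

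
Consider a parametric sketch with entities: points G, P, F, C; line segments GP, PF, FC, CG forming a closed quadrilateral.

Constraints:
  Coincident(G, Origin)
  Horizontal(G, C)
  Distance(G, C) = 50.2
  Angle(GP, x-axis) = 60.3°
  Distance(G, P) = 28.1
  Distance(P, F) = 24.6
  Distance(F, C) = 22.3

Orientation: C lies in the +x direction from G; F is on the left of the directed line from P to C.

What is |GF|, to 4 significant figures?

42.11

Checks: |PF| = 24.60 ✓; |FC| = 22.30 ✓.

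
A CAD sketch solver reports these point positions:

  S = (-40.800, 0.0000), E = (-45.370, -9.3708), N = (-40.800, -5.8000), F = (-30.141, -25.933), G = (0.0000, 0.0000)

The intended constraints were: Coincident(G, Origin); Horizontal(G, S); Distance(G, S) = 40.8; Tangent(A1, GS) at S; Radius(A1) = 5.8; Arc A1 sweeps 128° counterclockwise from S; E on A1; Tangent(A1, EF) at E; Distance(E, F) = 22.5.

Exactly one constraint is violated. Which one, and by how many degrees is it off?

Tangent(A1, EF) at E — off by 4.60°.

G = (0.00, 0.00) ✓; G.y = 0.00, S.y = 0.00 ✓; |GS| = 40.80 ✓; ∠(NS, SG) = 90.00° ✓; |NS| = 5.800 ✓; bearing(N→E) − bearing(N→S) = 128.0° ✓; |NE| = 5.800 ✓; ∠(NE, EF) = 85.40° ✗; |EF| = 22.50 ✓.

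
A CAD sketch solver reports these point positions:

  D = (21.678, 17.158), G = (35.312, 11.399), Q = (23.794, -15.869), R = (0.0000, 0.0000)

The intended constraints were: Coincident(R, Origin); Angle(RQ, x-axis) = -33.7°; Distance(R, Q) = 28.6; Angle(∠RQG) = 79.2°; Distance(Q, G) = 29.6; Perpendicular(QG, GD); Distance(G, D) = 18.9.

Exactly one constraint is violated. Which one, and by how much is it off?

Distance(G, D) = 18.9 — off by 4.10.

R = (0.00, 0.00) ✓; RQ at -33.70° ✓; |RQ| = 28.60 ✓; ∠RQG = 79.20° ✓; |QG| = 29.60 ✓; ∠(QG, GD) = 90.00° ✓; |GD| = 14.80 ✗.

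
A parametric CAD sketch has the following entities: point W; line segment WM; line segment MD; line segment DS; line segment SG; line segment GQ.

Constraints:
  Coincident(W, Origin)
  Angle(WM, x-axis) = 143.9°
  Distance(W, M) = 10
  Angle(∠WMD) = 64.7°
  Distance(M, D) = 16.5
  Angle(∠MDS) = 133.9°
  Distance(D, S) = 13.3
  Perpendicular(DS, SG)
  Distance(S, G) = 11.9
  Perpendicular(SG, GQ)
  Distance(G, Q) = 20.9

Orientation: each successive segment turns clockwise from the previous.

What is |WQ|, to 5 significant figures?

6.4711

W is at the origin; WM runs at 143.9° with length 10.0, so M = (-8.0799, 5.8920). ∠WMD = 64.7° gives MD at 28.600° from the x-axis; with |MD| = 16.5, D = (6.4068, 13.790). ∠MDS = 133.9° gives DS at -17.500° from the x-axis; with |DS| = 13.3, S = (19.091, 9.7910). The perpendicularity gives SG at right angles to DS, so SG runs at -107.50°; with |SG| = 11.9, G = (15.513, -1.5582). The perpendicularity gives GQ at right angles to SG, so GQ runs at 162.50°; with |GQ| = 20.9, Q = (-4.4198, 4.7265). Then |WQ| = |Q − W| = 6.4711.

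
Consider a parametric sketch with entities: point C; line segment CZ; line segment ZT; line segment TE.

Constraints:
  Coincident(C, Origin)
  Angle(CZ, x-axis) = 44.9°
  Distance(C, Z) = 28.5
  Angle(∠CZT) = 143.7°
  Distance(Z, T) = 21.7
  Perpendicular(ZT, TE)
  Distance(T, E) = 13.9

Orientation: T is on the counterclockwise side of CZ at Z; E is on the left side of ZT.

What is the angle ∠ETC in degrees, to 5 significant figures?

69.307°

C is at the origin; CZ runs at 44.9° with length 28.5, so Z = 28.5·(cos 44.9°, sin 44.9°) = (20.188, 20.117). ∠CZT = 143.7°, so ZT runs at 44.9° + (180° − 143.7°) = 81.200° from the x-axis; with |ZT| = 21.7, T = Z + 21.7·(cos 81.200°, sin 81.200°) = (23.507, 41.562). ZT ⟂ TE; with |TE| = 13.9 on the left of ZT, E = T + 13.9·(-0.98823, 0.15299) = (9.7711, 43.688). Then cos ∠ETC = TE·TC / (|TE||TC|), giving 69.307°.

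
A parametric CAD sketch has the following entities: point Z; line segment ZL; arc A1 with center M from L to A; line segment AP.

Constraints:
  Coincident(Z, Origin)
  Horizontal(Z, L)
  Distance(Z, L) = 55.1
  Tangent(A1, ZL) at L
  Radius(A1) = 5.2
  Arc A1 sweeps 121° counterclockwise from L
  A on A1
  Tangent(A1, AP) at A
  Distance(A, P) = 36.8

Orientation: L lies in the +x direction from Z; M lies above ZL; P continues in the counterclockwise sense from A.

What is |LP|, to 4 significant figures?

42.00

On A1, L sits at bearing -90° from M; a 121° counterclockwise sweep puts A at bearing 31°, so A = M + 5.2·(cos 31°, sin 31°) = (59.56, 7.878). Tangency of A1 to AP means the radius MA is perpendicular to AP, so AP runs along (−sin 31°, cos 31°); with |AP| = 36.8, P = (40.60, 39.42). Then |LP| = |P − L| = 42.00.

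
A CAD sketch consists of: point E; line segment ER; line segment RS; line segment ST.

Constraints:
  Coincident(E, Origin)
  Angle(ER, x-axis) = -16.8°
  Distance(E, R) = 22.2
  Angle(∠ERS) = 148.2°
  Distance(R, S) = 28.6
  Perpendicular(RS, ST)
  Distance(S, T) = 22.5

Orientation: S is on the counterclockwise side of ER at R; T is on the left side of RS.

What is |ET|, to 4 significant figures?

48.68

E is at the origin; ER runs at -16.8° with length 22.2, so R = 22.2·(cos -16.8°, sin -16.8°) = (21.25, -6.417). ∠ERS = 148.2°, so RS runs at -16.8° + (180° − 148.2°) = 15.00° from the x-axis; with |RS| = 28.6, S = R + 28.6·(cos 15.00°, sin 15.00°) = (48.88, 0.9857). RS ⟂ ST; with |ST| = 22.5 on the left of RS, T = S + 22.5·(-0.2588, 0.9659) = (43.05, 22.72). Then |ET| = |T − E| = 48.68.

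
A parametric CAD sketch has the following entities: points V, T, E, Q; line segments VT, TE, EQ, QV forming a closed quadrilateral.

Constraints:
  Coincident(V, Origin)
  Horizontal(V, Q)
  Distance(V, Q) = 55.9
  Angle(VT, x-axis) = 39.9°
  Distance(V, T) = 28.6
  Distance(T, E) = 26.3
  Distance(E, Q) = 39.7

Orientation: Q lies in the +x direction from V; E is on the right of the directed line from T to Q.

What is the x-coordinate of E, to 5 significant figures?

16.909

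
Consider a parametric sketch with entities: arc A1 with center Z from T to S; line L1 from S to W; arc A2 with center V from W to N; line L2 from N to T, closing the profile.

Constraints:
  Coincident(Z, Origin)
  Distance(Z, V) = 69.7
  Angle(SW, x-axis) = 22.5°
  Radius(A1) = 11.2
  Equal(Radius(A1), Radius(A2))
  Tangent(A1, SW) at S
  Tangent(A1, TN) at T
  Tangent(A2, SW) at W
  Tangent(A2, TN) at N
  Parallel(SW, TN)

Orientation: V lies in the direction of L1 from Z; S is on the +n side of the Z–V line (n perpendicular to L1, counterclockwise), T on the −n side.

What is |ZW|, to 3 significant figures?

70.6

The slot axis is L1's direction at 22.5°, so u = (cos 22.5°, sin 22.5°) = (0.924, 0.383) and n = (−sin 22.5°, cos 22.5°) = (-0.383, 0.924). Z is at the origin and V lies 69.7 along u from Z, so V = 69.7·u = (64.4, 26.7). Tangency of A1 to both parallel lines with radius 11.2 puts S and T at Z ± 11.2·n: S = (-4.29, 10.3), T = (4.29, -10.3). Equal radii place W and N the same way about V: W = V + 11.2·n = (60.1, 37.0), N = V − 11.2·n = (68.7, 16.3). Then |ZW| = |W − Z| = 70.6.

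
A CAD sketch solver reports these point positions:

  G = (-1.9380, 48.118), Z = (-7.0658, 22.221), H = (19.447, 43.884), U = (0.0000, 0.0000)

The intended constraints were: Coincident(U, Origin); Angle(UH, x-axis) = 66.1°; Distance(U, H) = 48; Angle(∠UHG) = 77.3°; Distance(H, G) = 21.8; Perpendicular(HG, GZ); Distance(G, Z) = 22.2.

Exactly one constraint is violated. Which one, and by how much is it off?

Distance(G, Z) = 22.2 — off by 4.20.

U = (0.00, 0.00) ✓; UH at 66.10° ✓; |UH| = 48.00 ✓; ∠UHG = 77.30° ✓; |HG| = 21.80 ✓; ∠(HG, GZ) = 90.00° ✓; |GZ| = 26.40 ✗.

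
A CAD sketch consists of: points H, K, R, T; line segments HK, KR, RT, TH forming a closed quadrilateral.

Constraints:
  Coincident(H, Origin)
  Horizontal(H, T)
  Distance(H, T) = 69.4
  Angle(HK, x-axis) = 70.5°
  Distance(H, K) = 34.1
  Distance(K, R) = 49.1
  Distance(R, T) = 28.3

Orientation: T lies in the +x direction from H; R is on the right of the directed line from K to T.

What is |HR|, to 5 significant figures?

42.311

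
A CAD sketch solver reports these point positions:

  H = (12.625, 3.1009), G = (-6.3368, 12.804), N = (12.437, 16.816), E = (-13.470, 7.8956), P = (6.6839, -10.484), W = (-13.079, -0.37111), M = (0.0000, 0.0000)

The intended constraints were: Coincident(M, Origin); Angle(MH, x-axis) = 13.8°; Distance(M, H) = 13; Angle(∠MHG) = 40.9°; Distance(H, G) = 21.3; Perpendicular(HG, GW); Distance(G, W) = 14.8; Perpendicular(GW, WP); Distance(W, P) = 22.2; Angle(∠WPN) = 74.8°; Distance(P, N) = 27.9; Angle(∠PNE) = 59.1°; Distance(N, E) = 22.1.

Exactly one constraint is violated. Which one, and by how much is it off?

Distance(N, E) = 22.1 — off by 5.30.

M = (0.00, 0.00) ✓; MH at 13.80° ✓; |MH| = 13.00 ✓; ∠MHG = 40.90° ✓; |HG| = 21.30 ✓; ∠(HG, GW) = 90.00° ✓; |GW| = 14.80 ✓; ∠(GW, WP) = 90.00° ✓; |WP| = 22.20 ✓; ∠WPN = 74.80° ✓; |PN| = 27.90 ✓; ∠PNE = 59.10° ✓; |NE| = 27.40 ✗.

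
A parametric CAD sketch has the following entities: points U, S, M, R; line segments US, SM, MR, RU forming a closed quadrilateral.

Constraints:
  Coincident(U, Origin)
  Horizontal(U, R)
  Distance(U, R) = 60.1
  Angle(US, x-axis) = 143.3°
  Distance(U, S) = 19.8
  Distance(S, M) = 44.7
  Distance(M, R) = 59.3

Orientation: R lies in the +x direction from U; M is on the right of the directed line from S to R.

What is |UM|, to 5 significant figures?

27.456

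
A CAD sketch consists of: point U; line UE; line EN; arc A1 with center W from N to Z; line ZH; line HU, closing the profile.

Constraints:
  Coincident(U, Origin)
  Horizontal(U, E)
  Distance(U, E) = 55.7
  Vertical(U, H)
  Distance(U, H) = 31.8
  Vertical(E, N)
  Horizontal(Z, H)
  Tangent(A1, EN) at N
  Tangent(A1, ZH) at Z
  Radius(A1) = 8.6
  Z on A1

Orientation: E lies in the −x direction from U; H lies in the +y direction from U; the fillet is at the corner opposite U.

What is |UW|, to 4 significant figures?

52.50

U and H share the same x with |UH| = 31.8 and H on the +y side, so H = (0.000, 31.80). The virtual corner opposite U is at (-55.70, 31.80). The tangent condition forces WN to be normal to EN and since A1 is tangent to ZH there, WZ ⟂ ZH, with radius 8.6, so the center W sits 8.6 in from both sides at W = (-47.10, 23.20). Then |UW| = |W − U| = 52.50.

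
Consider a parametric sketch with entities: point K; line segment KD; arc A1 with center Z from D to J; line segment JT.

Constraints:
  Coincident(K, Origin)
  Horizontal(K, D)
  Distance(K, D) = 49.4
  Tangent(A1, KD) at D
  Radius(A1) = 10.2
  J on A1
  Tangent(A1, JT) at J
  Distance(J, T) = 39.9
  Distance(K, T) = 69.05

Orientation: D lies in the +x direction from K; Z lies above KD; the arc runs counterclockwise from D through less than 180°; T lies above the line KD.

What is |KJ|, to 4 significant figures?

60.58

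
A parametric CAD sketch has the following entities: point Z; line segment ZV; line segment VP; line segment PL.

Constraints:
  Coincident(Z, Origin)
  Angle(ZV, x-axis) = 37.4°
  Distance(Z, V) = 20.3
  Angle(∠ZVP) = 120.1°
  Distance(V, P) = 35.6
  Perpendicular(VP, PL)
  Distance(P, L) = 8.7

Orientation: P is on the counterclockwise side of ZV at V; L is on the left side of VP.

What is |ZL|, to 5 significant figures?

46.631

Z is at the origin; ZV runs at 37.4° with length 20.3, so V = 20.3·(cos 37.4°, sin 37.4°) = (16.127, 12.330). ∠ZVP = 120.1°, so VP runs at 37.4° + (180° − 120.1°) = 97.300° from the x-axis; with |VP| = 35.6, P = V + 35.6·(cos 97.300°, sin 97.300°) = (11.603, 47.641). The perpendicularity gives PL at right angles to VP; with |PL| = 8.7 on the left of VP, L = P + 8.7·(-0.99189, -0.12706) = (2.9736, 46.536). Then |ZL| = |L − Z| = 46.631.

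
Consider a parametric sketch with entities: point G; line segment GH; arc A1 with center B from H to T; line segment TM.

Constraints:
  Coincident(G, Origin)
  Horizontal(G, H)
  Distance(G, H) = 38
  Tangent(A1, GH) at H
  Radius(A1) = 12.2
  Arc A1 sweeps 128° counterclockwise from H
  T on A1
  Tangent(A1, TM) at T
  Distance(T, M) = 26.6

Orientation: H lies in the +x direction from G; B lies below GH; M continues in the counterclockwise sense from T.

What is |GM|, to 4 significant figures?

60.48

G is at the origin; G and H share the same y with |GH| = 38.0 and H on the +x side, so H = (38.00, 0.000). A1 meets GH tangentially, so BH is at right angles to GH, so B = H + (0, -12.2) = (38.00, -12.20). On A1, H sits at bearing 90° from B; a 128° counterclockwise sweep puts T at bearing 218°, so T = B + 12.2·(cos 218°, sin 218°) = (28.39, -19.71). Tangency of A1 to TM means the radius BT is perpendicular to TM, so TM runs along (−sin 218°, cos 218°); with |TM| = 26.6, M = (44.76, -40.67). Then |GM| = |M − G| = 60.48.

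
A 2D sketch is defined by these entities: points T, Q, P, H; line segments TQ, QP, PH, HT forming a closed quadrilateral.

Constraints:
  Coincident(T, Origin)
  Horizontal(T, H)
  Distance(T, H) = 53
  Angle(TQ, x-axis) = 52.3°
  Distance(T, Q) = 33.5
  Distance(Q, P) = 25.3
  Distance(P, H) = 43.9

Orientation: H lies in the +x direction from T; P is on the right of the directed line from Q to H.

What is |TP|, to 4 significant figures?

10.03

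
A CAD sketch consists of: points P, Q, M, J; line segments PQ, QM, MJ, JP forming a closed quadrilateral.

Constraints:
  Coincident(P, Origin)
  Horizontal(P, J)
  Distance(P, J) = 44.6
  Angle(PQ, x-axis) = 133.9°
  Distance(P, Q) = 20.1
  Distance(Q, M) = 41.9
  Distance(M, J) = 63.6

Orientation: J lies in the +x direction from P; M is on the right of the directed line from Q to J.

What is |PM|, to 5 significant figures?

30.241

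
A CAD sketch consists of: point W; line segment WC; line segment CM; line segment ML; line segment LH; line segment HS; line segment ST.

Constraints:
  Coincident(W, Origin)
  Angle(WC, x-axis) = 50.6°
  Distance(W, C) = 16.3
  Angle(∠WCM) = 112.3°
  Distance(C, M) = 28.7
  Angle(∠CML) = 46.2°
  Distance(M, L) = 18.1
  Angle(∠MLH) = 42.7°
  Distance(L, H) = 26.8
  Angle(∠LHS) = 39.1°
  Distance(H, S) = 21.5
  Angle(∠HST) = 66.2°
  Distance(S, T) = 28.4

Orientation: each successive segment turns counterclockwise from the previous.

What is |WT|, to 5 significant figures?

9.8790

∠LHS = 39.1° gives HS at 170.30° from the x-axis; with |HS| = 21.5, S = (-6.6675, 37.420). ∠HST = 66.2° gives ST at -75.900° from the x-axis; with |ST| = 28.4, T = (0.25119, 9.8758). Then |WT| = |T − W| = 9.8790.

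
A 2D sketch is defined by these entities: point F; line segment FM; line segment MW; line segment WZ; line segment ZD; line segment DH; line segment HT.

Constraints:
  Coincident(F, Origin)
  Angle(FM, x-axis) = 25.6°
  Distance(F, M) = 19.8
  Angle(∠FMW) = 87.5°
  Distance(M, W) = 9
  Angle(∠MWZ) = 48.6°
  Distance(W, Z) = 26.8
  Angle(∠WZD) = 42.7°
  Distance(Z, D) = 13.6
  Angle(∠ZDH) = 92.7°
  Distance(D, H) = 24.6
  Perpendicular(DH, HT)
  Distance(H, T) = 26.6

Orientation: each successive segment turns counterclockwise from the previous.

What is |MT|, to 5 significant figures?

35.816

∠ZDH = 92.7° gives DH at 114.10° from the x-axis; with |DH| = 24.6, H = (6.3259, 19.979). DH is perpendicular to HT, so HT runs at -155.90°; with |HT| = 26.6, T = (-17.956, 9.1177). Then |MT| = |T − M| = 35.816.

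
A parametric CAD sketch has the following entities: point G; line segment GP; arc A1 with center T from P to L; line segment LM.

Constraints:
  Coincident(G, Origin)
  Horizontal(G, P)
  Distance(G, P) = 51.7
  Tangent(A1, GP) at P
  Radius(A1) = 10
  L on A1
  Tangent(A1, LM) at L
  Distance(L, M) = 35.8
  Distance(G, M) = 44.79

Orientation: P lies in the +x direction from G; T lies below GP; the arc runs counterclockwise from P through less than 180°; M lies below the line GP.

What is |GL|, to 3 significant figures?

43.2

Checks: |TL| = 10.00 ✓; ∠(TL, LM) = 90.00° ✓; |LM| = 35.80 ✓; |GM| = 44.79 ✓.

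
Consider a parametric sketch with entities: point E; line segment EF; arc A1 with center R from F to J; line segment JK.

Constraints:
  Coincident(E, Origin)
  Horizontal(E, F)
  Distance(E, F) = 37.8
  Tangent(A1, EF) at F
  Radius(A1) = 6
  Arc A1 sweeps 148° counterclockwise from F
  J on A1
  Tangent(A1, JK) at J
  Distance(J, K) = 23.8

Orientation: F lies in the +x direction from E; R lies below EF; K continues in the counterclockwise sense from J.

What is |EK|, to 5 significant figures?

59.709

On A1, F sits at bearing 90° from R; a 148° counterclockwise sweep puts J at bearing 238°, so J = R + 6.0·(cos 238°, sin 238°) = (34.620, -11.088). Since A1 is tangent to JK there, RJ ⟂ JK, so JK runs along (−sin 238°, cos 238°); with |JK| = 23.8, K = (54.804, -23.700). Then |EK| = |K − E| = 59.709.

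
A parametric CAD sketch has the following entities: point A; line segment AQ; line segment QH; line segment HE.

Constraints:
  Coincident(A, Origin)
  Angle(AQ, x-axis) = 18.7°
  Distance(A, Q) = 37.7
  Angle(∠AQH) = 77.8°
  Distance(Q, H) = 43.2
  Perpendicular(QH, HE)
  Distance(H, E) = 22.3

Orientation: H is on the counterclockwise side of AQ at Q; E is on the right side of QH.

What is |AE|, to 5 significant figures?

68.847

A is at the origin; AQ runs at 18.7° with length 37.7, so Q = 37.7·(cos 18.7°, sin 18.7°) = (35.710, 12.087). ∠AQH = 77.8°, so QH runs at 18.7° + (180° − 77.8°) = 120.90° from the x-axis; with |QH| = 43.2, H = Q + 43.2·(cos 120.90°, sin 120.90°) = (13.525, 49.156). QH ⟂ HE; with |HE| = 22.3 on the right of QH, E = H + 22.3·(0.85806, 0.51354) = (32.660, 60.607). Then |AE| = |E − A| = 68.847.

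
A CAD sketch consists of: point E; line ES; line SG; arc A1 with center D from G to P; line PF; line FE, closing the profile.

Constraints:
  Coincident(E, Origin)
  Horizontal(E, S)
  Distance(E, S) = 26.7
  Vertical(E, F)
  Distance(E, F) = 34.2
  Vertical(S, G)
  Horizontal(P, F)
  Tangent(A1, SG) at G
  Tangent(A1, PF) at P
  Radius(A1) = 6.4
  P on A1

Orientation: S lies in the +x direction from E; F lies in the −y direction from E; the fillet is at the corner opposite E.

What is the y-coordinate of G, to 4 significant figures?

-27.80

E is at the origin; ES is horizontal with |ES| = 26.7 and S on the +x side, so S = (26.70, 0.000). EF is vertical with |EF| = 34.2 and F on the −y side, so F = (0.000, -34.20). The virtual corner opposite E is at (26.70, -34.20). The tangent condition forces DG to be normal to SG and tangency of A1 to PF means the radius DP is perpendicular to PF, with radius 6.4, so the center D sits 6.4 in from both sides at D = (20.30, -27.80). That places the tangent points at G = (26.70, -27.80) on SG and P = (20.30, -34.20) on PF. So G.y = -27.80.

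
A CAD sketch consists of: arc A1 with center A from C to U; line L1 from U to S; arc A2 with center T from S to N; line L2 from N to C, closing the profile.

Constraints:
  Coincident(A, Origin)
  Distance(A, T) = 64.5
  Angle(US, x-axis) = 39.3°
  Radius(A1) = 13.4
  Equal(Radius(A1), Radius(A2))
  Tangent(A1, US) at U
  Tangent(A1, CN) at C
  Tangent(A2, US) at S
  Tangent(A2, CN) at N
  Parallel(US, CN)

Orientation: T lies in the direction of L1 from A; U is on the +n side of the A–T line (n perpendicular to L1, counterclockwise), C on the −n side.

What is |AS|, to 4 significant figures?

65.88

Tangency of A1 to both parallel lines with radius 13.4 puts U and C at A ± 13.4·n: U = (-8.487, 10.37), C = (8.487, -10.37). Equal radii place S and N the same way about T: S = T + 13.4·n = (41.43, 51.22), N = T − 13.4·n = (58.40, 30.48). Then |AS| = |S − A| = 65.88.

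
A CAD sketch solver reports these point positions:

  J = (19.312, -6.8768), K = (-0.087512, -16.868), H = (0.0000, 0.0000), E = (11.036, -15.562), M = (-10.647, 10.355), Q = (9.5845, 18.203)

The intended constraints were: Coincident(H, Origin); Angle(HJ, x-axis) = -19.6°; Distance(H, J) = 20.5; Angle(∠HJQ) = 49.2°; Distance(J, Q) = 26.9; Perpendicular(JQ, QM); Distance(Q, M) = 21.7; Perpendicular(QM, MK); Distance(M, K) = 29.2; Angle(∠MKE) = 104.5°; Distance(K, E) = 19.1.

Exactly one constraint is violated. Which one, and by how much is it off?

Distance(K, E) = 19.1 — off by 7.90.

H = (0.00, 0.00) ✓; HJ at -19.60° ✓; |HJ| = 20.50 ✓; ∠HJQ = 49.20° ✓; |JQ| = 26.90 ✓; ∠(JQ, QM) = 90.00° ✓; |QM| = 21.70 ✓; ∠(QM, MK) = 90.00° ✓; |MK| = 29.20 ✓; ∠MKE = 104.5° ✓; |KE| = 11.20 ✗.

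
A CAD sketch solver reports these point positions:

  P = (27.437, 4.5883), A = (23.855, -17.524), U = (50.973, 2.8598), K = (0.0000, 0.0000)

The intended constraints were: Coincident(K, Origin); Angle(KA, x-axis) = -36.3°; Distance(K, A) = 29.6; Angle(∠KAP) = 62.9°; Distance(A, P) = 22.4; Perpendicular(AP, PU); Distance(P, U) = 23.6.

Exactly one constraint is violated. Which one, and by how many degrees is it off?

Perpendicular(AP, PU) — off by 5.00°.

K = (0.00, 0.00) ✓; KA at -36.30° ✓; |KA| = 29.60 ✓; ∠KAP = 62.90° ✓; |AP| = 22.40 ✓; ∠(AP, PU) = 85.00° ✗; |PU| = 23.60 ✓.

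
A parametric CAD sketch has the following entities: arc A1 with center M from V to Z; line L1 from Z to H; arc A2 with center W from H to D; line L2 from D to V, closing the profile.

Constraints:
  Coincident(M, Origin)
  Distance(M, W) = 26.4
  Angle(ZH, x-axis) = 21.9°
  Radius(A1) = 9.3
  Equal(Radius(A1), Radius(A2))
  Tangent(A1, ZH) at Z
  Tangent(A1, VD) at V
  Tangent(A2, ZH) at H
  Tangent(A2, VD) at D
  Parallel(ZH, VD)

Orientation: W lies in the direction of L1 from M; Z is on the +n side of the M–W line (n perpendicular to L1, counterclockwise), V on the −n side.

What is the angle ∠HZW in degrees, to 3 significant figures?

19.4°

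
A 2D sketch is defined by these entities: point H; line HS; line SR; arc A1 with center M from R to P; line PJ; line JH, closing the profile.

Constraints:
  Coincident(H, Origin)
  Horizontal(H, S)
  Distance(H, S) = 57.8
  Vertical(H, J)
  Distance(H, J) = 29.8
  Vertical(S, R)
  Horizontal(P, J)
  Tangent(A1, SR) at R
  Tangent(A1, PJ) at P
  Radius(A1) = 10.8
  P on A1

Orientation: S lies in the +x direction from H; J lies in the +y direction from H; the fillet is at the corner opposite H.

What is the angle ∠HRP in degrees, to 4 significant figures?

63.20°

H is at the origin; H and S share the same y with |HS| = 57.8 and S on the +x side, so S = (57.80, 0.000). H and J share the same x with |HJ| = 29.8 and J on the +y side, so J = (0.000, 29.80). The virtual corner opposite H is at (57.80, 29.80). A1 meets SR tangentially, so MR is at right angles to SR and tangency of A1 to PJ means the radius MP is perpendicular to PJ, with radius 10.8, so the center M sits 10.8 in from both sides at M = (47.00, 19.00). That places the tangent points at R = (57.80, 19.00) on SR and P = (47.00, 29.80) on PJ. Then cos ∠HRP = RH·RP / (|RH||RP|), giving 63.20°.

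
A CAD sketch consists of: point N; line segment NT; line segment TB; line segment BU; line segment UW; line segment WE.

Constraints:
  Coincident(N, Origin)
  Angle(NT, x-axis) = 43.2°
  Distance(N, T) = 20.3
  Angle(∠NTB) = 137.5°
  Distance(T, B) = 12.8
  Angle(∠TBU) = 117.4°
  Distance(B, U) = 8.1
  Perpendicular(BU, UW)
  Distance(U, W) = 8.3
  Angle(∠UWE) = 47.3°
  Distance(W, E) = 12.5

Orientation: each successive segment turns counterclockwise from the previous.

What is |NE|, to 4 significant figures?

31.14

BU ⟂ UW, so UW runs at -121.7°; with |UW| = 8.3, W = (4.505, 23.85). ∠UWE = 47.3° gives WE at 11.00° from the x-axis; with |WE| = 12.5, E = (16.78, 26.24). Then |NE| = |E − N| = 31.14.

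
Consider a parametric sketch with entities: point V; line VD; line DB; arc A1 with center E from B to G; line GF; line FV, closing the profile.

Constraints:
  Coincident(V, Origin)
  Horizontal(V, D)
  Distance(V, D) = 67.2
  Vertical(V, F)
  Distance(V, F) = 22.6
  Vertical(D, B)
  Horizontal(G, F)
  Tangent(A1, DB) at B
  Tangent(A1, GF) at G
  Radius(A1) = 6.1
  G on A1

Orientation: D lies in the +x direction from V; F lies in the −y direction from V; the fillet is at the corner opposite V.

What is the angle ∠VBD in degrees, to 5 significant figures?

76.205°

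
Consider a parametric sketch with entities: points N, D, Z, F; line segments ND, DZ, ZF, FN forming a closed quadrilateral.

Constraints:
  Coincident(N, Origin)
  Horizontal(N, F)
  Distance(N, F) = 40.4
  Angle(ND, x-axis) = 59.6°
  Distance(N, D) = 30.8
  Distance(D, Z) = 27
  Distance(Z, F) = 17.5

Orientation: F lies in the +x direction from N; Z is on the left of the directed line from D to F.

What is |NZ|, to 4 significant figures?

44.59

Checks: |DZ| = 27.00 ✓; |ZF| = 17.50 ✓.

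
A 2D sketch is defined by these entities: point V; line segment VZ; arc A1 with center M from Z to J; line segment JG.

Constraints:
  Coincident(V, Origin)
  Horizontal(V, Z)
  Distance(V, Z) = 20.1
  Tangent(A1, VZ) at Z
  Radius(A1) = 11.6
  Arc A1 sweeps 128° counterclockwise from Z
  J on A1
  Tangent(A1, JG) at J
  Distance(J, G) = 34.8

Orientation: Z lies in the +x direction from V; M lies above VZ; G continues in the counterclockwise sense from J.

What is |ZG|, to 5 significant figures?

47.771

V is at the origin; VZ is horizontal with |VZ| = 20.1 and Z on the +x side, so Z = (20.100, 0.0000). The tangent condition forces MZ to be normal to VZ, so M = Z + (0, 11.6) = (20.100, 11.600). On A1, Z sits at bearing -90° from M; a 128° counterclockwise sweep puts J at bearing 38°, so J = M + 11.6·(cos 38°, sin 38°) = (29.241, 18.742). A1 meets JG tangentially, so MJ is at right angles to JG, so JG runs along (−sin 38°, cos 38°); with |JG| = 34.8, G = (7.8159, 46.164). Then |ZG| = |G − Z| = 47.771.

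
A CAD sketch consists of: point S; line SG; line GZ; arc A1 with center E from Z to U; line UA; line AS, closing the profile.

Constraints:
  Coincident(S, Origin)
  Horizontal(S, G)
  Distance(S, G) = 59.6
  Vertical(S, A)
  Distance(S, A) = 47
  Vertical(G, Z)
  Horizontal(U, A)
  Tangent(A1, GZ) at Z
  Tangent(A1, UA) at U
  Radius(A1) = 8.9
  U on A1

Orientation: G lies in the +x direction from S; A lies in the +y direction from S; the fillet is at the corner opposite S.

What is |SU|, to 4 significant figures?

69.13

The virtual corner opposite S is at (59.60, 47.00). The tangent condition forces EZ to be normal to GZ and since A1 is tangent to UA there, EU ⟂ UA, with radius 8.9, so the center E sits 8.9 in from both sides at E = (50.70, 38.10). That places the tangent points at Z = (59.60, 38.10) on GZ and U = (50.70, 47.00) on UA. Then |SU| = |U − S| = 69.13.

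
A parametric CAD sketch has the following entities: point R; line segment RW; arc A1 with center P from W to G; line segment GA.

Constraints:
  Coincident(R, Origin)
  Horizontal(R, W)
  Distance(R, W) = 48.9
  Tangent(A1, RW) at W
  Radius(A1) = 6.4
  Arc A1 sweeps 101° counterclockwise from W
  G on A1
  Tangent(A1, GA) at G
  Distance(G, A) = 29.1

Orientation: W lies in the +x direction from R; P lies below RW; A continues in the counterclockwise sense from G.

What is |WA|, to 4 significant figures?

36.19

R is at the origin; R and W share the same y with |RW| = 48.9 and W on the +x side, so W = (48.90, 0.000). A1 meets RW tangentially, so PW is at right angles to RW, so P = W + (0, -6.4) = (48.90, -6.400). On A1, W sits at bearing 90° from P; a 101° counterclockwise sweep puts G at bearing 191°, so G = P + 6.4·(cos 191°, sin 191°) = (42.62, -7.621). Tangency of A1 to GA means the radius PG is perpendicular to GA, so GA runs along (−sin 191°, cos 191°); with |GA| = 29.1, A = (48.17, -36.19). Then |WA| = |A − W| = 36.19.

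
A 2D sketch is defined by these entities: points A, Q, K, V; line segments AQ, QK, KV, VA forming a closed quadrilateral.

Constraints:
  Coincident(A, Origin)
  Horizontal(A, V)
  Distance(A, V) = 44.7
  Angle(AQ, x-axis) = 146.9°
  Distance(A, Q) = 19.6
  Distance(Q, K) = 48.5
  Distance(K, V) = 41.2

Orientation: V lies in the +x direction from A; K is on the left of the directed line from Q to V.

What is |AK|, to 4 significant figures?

43.87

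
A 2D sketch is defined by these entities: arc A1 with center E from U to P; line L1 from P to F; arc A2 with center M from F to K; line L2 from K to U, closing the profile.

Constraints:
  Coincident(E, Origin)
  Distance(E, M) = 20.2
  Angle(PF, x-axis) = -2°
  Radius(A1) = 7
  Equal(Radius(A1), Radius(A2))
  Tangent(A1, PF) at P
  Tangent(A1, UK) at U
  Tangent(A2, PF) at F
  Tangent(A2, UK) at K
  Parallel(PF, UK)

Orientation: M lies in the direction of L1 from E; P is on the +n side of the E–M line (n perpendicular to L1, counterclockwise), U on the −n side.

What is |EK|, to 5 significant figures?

21.378

The slot axis is L1's direction at -2.0°, so u = (cos -2.0°, sin -2.0°) = (0.99939, -0.034899) and n = (−sin -2.0°, cos -2.0°) = (0.034899, 0.99939). E is at the origin and M lies 20.2 along u from E, so M = 20.2·u = (20.188, -0.70497). Tangency of A1 to both parallel lines with radius 7.0 puts P and U at E ± 7.0·n: P = (0.24430, 6.9957), U = (-0.24430, -6.9957). Equal radii place F and K the same way about M: F = M + 7.0·n = (20.432, 6.2908), K = M − 7.0·n = (19.943, -7.7007). Then |EK| = |K − E| = 21.378.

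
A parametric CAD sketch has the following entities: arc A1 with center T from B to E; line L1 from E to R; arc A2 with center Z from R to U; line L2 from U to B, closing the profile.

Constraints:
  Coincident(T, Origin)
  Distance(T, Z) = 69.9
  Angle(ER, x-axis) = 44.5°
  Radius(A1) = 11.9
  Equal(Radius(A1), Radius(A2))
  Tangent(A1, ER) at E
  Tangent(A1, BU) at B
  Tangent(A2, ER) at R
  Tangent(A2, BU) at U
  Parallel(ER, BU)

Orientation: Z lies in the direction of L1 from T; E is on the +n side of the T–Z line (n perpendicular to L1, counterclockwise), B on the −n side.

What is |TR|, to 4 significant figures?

70.91

The slot axis is L1's direction at 44.5°, so u = (cos 44.5°, sin 44.5°) = (0.7133, 0.7009) and n = (−sin 44.5°, cos 44.5°) = (-0.7009, 0.7133). T is at the origin and Z lies 69.9 along u from T, so Z = 69.9·u = (49.86, 48.99). Tangency of A1 to both parallel lines with radius 11.9 puts E and B at T ± 11.9·n: E = (-8.341, 8.488), B = (8.341, -8.488). Equal radii place R and U the same way about Z: R = Z + 11.9·n = (41.52, 57.48), U = Z − 11.9·n = (58.20, 40.51). Then |TR| = |R − T| = 70.91.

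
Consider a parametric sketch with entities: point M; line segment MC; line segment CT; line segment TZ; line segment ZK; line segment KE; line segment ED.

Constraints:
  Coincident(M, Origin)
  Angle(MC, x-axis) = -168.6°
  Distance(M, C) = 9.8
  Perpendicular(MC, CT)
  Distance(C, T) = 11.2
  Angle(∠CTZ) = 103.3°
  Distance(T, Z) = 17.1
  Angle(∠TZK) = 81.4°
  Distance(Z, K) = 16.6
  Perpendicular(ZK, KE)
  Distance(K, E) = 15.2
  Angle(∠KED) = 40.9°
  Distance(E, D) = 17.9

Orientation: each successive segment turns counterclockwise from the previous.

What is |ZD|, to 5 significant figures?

5.1580

M is at the origin; MC runs at -168.6° with length 9.8, so C = (-9.6067, -1.9370). The perpendicularity gives CT at right angles to MC, so CT runs at -78.600°; with |CT| = 11.2, T = (-7.3929, -12.916). ∠CTZ = 103.3° gives TZ at -1.9000° from the x-axis; with |TZ| = 17.1, Z = (9.6977, -13.483). ∠TZK = 81.4° gives ZK at 96.700° from the x-axis; with |ZK| = 16.6, K = (7.7610, 3.0036). The perpendicularity gives KE at right angles to ZK, so KE runs at -173.30°; with |KE| = 15.2, E = (-7.3352, 1.2302). ∠KED = 40.9° gives ED at -34.200° from the x-axis; with |ED| = 17.9, D = (7.4695, -8.8311). Then |ZD| = |D − Z| = 5.1580.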